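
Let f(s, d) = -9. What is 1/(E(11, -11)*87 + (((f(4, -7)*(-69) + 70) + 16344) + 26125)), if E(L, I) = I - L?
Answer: 1/41246 ≈ 2.4245e-5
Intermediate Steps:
1/(E(11, -11)*87 + (((f(4, -7)*(-69) + 70) + 16344) + 26125)) = 1/((-11 - 1*11)*87 + (((-9*(-69) + 70) + 16344) + 26125)) = 1/((-11 - 11)*87 + (((621 + 70) + 16344) + 26125)) = 1/(-22*87 + ((691 + 16344) + 26125)) = 1/(-1914 + (17035 + 26125)) = 1/(-1914 + 43160) = 1/41246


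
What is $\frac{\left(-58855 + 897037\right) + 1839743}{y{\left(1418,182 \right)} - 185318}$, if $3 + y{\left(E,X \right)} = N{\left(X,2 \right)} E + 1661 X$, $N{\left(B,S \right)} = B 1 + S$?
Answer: $\frac{157525}{22229} \approx 7.0865$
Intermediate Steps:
$N{\left(B,S \right)} = B + S$
$y{\left(E,X \right)} = -3 + 1661 X + E \left(2 + X\right)$ ($y{\left(E,X \right)} = -3 + \left(\left(X + 2\right) E + 1661 X\right) = -3 + \left(\left(2 + X\right) E + 1661 X\right) = -3 + \left(E \left(2 + X\right) + 1661 X\right) = -3 + \left(1661 X + E \left(2 + X\right)\right) = -3 + 1661 X + E \left(2 + X\right)$)
$\frac{\left(-58855 + 897037\right) + 1839743}{y{\left(1418,182 \right)} - 185318} = \frac{\left(-58855 + 897037\right) + 1839743}{\left(-3 + 1661 \cdot 182 + 1418 \left(2 + 182\right)\right) - 185318} = \frac{838182 + 1839743}{\left(-3 + 302302 + 1418 \cdot 184\right) - 185318} = \frac{2677925}{\left(-3 + 302302 + 260912\right) - 185318} = \frac{2677925}{563211 - 185318} = \frac{2677925}{377893} = 2677925 \cdot \frac{1}{377893} = \frac{157525}{22229}$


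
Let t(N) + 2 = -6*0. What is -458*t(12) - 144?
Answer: 772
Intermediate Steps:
t(N) = -2 (t(N) = -2 - 6*0 = -2 + 0 = -2)
-458*t(12) - 144 = -458*(-2) - 144 = 916 - 144 = 772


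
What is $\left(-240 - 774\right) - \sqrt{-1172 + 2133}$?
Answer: $-1045$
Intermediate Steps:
$\left(-240 - 774\right) - \sqrt{-1172 + 2133} = \left(-240 - 774\right) - \sqrt{961} = -1014 - 31 = -1045$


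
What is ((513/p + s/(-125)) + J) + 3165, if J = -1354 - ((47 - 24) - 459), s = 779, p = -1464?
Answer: 136665473/61000 ≈ 2240.4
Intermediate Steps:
J = -918 (J = -1354 - (23 - 459) = -1354 - 1*(-436) = -1354 + 436 = -918)
((513/p + s/(-125)) + J) + 3165 = ((513/(-1464) + 779/(-125)) - 918) + 3165 = ((513*(-1/1464) + 779*(-1/125)) - 918) + 3165 = ((-171/488 - 779/125) - 918) + 3165 = (-401527/61000 - 918) + 3165 = -56399527/61000 + 3165 = 136665473/61000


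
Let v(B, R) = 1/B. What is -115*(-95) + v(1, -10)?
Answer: 10926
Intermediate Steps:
-115*(-95) + v(1, -10) = -115*(-95) + 1/1 = 10925 + 1 = 10926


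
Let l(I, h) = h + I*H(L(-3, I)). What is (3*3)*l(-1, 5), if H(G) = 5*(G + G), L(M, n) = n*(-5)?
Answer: -405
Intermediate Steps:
L(M, n) = -5*n
H(G) = 10*G (H(G) = 5*(2*G) = 10*G)
l(I, h) = h - 50*I² (l(I, h) = h + I*(10*(-5*I)) = h + I*(-50*I) = h - 50*I²)
(3*3)*l(-1, 5) = (3*3)*(5 - 50*(-1)²) = 9*(5 - 50*1) = 9*(5 - 50) = 9*(-45) = -405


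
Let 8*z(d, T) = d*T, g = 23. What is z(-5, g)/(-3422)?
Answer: 115/27376 ≈ 0.0042008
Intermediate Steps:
z(d, T) = T*d/8 (z(d, T) = (d*T)/8 = (T*d)/8 = T*d/8)
z(-5, g)/(-3422) = ((⅛)*23*(-5))/(-3422) = -115/8*(-1/3422) = 115/27376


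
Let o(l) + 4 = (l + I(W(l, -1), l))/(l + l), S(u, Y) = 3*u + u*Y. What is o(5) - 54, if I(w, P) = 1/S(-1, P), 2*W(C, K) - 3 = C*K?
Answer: -4601/80 ≈ -57.513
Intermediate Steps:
W(C, K) = 3/2 + C*K/2 (W(C, K) = 3/2 + (C*K)/2 = 3/2 + C*K/2)
S(u, Y) = 3*u + Y*u
I(w, P) = 1/(-3 - P) (I(w, P) = 1/(-(3 + P)) = 1/(-3 - P))
o(l) = -4 + (l - 1/(3 + l))/(2*l) (o(l) = -4 + (l - 1/(3 + l))/(l + l) = -4 + (l - 1/(3 + l))/((2*l)) = -4 + (l - 1/(3 + l))*(1/(2*l)) = -4 + (l - 1/(3 + l))/(2*l))
o(5) - 54 = (½)*(-1 - 7*5*(3 + 5))/(5*(3 + 5)) - 54 = (½)*(⅕)*(-1 - 7*5*8)/8 - 54 = (½)*(⅕)*(⅛)*(-1 - 280) - 54 = (½)*(⅕)*(⅛)*(-281) - 54 = -281/80 - 54 = -4601/80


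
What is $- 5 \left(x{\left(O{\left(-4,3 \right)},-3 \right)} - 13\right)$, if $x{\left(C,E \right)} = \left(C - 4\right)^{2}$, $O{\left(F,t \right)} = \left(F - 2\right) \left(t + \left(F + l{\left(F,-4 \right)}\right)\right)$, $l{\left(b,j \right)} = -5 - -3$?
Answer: $-915$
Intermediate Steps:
$l{\left(b,j \right)} = -2$ ($l{\left(b,j \right)} = -5 + 3 = -2$)
$O{\left(F,t \right)} = \left(-2 + F\right) \left(-2 + F + t\right)$ ($O{\left(F,t \right)} = \left(F - 2\right) \left(t + \left(F - 2\right)\right) = \left(-2 + F\right) \left(t + \left(-2 + F\right)\right) = \left(-2 + F\right) \left(-2 + F + t\right)$)
$x{\left(C,E \right)} = \left(-4 + C\right)^{2}$
$- 5 \left(x{\left(O{\left(-4,3 \right)},-3 \right)} - 13\right) = - 5 \left(\left(-4 - \left(-2 - 16\right)\right)^{2} - 13\right) = - 5 \left(\left(-4 + \left(4 + 16 + 16 - 6 - 12\right)\right)^{2} - 13\right) = - 5 \left(\left(-4 + 18\right)^{2} - 13\right) = - 5 \left(14^{2} - 13\right) = - 5 \left(196 - 13\right) = \left(-5\right) 183 = -915$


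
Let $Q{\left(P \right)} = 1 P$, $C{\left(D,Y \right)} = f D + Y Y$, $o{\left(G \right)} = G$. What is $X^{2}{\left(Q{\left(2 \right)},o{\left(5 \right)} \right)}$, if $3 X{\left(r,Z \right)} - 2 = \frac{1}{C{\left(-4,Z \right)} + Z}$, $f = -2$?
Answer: $\frac{5929}{12996} \approx 0.45622$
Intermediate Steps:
$C{\left(D,Y \right)} = Y^{2} - 2 D$ ($C{\left(D,Y \right)} = - 2 D + Y Y = - 2 D + Y^{2} = Y^{2} - 2 D$)
$Q{\left(P \right)} = P$
$X{\left(r,Z \right)} = \frac{2}{3} + \frac{1}{3 \left(8 + Z + Z^{2}\right)}$ ($X{\left(r,Z \right)} = \frac{2}{3} + \frac{1}{3 \left(\left(Z^{2} - -8\right) + Z\right)} = \frac{2}{3} + \frac{1}{3 \left(\left(Z^{2} + 8\right) + Z\right)} = \frac{2}{3} + \frac{1}{3 \left(\left(8 + Z^{2}\right) + Z\right)} = \frac{2}{3} + \frac{1}{3 \left(8 + Z + Z^{2}\right)}$)
$X^{2}{\left(Q{\left(2 \right)},o{\left(5 \right)} \right)} = \left(\frac{17 + 2 \cdot 5 + 2 \cdot 5^{2}}{3 \left(8 + 5 + 5^{2}\right)}\right)^{2} = \left(\frac{17 + 10 + 2 \cdot 25}{3 \left(8 + 5 + 25\right)}\right)^{2} = \left(\frac{17 + 10 + 50}{3 \cdot 38}\right)^{2} = \left(\frac{1}{3} \cdot \frac{1}{38} \cdot 77\right)^{2} = \left(\frac{77}{114}\right)^{2} = \frac{5929}{12996}$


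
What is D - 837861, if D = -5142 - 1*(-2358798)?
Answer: 1515795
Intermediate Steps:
D = 2353656 (D = -5142 + 2358798 = 2353656)
D - 837861 = 2353656 - 837861 = 1515795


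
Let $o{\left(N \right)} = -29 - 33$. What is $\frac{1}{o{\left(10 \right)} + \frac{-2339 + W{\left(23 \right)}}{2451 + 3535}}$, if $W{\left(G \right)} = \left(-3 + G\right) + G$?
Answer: $- \frac{73}{4554} \approx -0.01603$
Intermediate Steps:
$W{\left(G \right)} = -3 + 2 G$
$o{\left(N \right)} = -62$ ($o{\left(N \right)} = -29 - 33 = -62$)
$\frac{1}{o{\left(10 \right)} + \frac{-2339 + W{\left(23 \right)}}{2451 + 3535}} = \frac{1}{-62 + \frac{-2339 + \left(-3 + 2 \cdot 23\right)}{2451 + 3535}} = \frac{1}{-62 + \frac{-2339 + \left(-3 + 46\right)}{5986}} = \frac{1}{-62 + \left(-2339 + 43\right) \frac{1}{5986}} = \frac{1}{-62 - \frac{28}{73}} = \frac{1}{- \frac{4554}{73}} = - \frac{73}{4554}$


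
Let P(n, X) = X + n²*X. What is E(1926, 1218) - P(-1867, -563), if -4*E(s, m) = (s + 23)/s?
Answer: 15118664490931/7704 ≈ 1.9624e+9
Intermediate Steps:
E(s, m) = -(23 + s)/(4*s) (E(s, m) = -(s + 23)/(4*s) = -(23 + s)/(4*s))
P(n, X) = X + X*n²
E(1926, 1218) - P(-1867, -563) = (¼)*(-23 - 1*1926)/1926 - (-563)*(1 + (-1867)²) = (¼)*(1/1926)*(-23 - 1926) - (-563)*(1 + 3485689) = (¼)*(1/1926)*(-1949) - (-563)*3485690 = -1949/7704 - 1*(-1962443470) = -1949/7704 + 1962443470 = 15118664490931/7704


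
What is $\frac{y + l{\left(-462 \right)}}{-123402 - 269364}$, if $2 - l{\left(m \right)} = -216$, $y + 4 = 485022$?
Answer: $- \frac{242618}{196383} \approx -1.2354$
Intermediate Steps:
$y = 485018$ ($y = -4 + 485022 = 485018$)
$l{\left(m \right)} = 218$ ($l{\left(m \right)} = 2 - -216 = 2 + 216 = 218$)
$\frac{y + l{\left(-462 \right)}}{-123402 - 269364} = \frac{485018 + 218}{-123402 - 269364} = \frac{485236}{-392766} = 485236 \left(- \frac{1}{392766}\right) = - \frac{242618}{196383}$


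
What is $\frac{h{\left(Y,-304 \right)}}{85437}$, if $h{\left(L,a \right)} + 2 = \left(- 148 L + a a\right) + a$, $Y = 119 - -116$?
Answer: $\frac{6370}{9493} \approx 0.67102$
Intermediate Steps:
$Y = 235$ ($Y = 119 + 116 = 235$)
$h{\left(L,a \right)} = -2 + a + a^{2} - 148 L$ ($h{\left(L,a \right)} = -2 - \left(- a + 148 L - a a\right) = -2 - \left(- a - a^{2} + 148 L\right) = -2 + \left(a + a^{2} - 148 L\right) = -2 + a + a^{2} - 148 L$)
$\frac{h{\left(Y,-304 \right)}}{85437} = \frac{-2 - 304 + \left(-304\right)^{2} - 34780}{85437} = \left(-2 - 304 + 92416 - 34780\right) \frac{1}{85437} = 57330 \cdot \frac{1}{85437} = \frac{6370}{9493}$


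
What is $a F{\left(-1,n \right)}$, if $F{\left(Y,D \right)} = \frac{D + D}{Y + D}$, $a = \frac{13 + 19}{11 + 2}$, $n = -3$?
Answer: $\frac{48}{13} \approx 3.6923$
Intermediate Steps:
$a = \frac{32}{13} \approx 2.4615$
$F{\left(Y,D \right)} = \frac{2 D}{D + Y}$
$a F{\left(-1,n \right)} = \frac{32 \cdot 2 \left(-3\right) \frac{1}{-3 - 1}}{13} = \frac{32 \cdot 2 \left(-3\right) \frac{1}{-4}}{13} = \frac{32 \cdot 2 \left(-3\right) \left(- \frac{1}{4}\right)}{13} = \frac{32}{13} \cdot \frac{3}{2} = \frac{48}{13}$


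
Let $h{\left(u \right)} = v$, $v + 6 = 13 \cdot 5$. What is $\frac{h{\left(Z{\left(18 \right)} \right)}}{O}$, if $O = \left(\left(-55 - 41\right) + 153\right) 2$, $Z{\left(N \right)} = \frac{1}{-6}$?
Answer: $\frac{59}{114} \approx 0.51754$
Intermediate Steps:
$Z{\left(N \right)} = - \frac{1}{6}$
$v = 59$ ($v = -6 + 13 \cdot 5 = -6 + 65 = 59$)
$O = 114$ ($O = \left(-96 + 153\right) 2 = 57 \cdot 2 = 114$)
$h{\left(u \right)} = 59$
$\frac{h{\left(Z{\left(18 \right)} \right)}}{O} = \frac{59}{114}$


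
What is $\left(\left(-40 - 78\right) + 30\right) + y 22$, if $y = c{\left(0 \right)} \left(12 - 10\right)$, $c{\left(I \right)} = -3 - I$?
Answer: $-220$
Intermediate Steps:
$y = -6$ ($y = \left(-3 - 0\right) \left(12 - 10\right) = \left(-3 + 0\right) 2 = \left(-3\right) 2 = -6$)
$\left(\left(-40 - 78\right) + 30\right) + y 22 = \left(\left(-40 - 78\right) + 30\right) - 132 = \left(-118 + 30\right) - 132 = -88 - 132 = -220$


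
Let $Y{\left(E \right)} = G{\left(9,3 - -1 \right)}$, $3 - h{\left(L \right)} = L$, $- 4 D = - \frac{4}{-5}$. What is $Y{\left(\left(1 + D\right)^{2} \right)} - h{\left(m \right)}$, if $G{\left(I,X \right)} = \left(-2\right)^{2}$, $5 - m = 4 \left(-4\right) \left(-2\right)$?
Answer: $-26$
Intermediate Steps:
$D = - \frac{1}{5}$ ($D = - \frac{\left(-4\right) \frac{1}{-5}}{4} = - \frac{\left(-4\right) \left(- \frac{1}{5}\right)}{4} = \left(- \frac{1}{4}\right) \frac{4}{5} = - \frac{1}{5} \approx -0.2$)
$m = -27$ ($m = 5 - 4 \left(-4\right) \left(-2\right) = 5 - \left(-16\right) \left(-2\right) = 5 - 32 = -27$)
$h{\left(L \right)} = 3 - L$
$G{\left(I,X \right)} = 4$
$Y{\left(E \right)} = 4$
$Y{\left(\left(1 + D\right)^{2} \right)} - h{\left(m \right)} = 4 - \left(3 - -27\right) = 4 - \left(3 + 27\right) = 4 - 30 = -26$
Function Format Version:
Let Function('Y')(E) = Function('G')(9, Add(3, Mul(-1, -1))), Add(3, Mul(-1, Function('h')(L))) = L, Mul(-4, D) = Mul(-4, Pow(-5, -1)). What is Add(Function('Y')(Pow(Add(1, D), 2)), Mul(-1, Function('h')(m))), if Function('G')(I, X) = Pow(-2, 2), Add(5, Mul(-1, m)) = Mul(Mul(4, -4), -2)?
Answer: -26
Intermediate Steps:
D = Rational(-1, 5) (D = Mul(Rational(-1, 4), Mul(-4, Pow(-5, -1))) = Mul(Rational(-1, 4), Mul(-4, Rational(-1, 5))) = Mul(Rational(-1, 4), Rational(4, 5)) = Rational(-1, 5) ≈ -0.20000)
m = -27 (m = Add(5, Mul(-1, Mul(Mul(4, -4), -2))) = Add(5, Mul(-1, Mul(-16, -2))) = Add(5, Mul(-1, 32)) = Add(5, -32) = -27)
Function('h')(L) = Add(3, Mul(-1, L))
Function('G')(I, X) = 4
Function('Y')(E) = 4
Add(Function('Y')(Pow(Add(1, D), 2)), Mul(-1, Function('h')(m))) = Add(4, Mul(-1, Add(3, Mul(-1, -27)))) = Add(4, Mul(-1, Add(3, 27))) = Add(4, Mul(-1, 30)) = Add(4, -30) = -26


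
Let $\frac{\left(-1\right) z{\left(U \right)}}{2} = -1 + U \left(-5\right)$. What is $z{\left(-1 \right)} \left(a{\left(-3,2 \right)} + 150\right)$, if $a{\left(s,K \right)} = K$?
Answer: $-1216$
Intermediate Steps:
$z{\left(U \right)} = 2 + 10 U$ ($z{\left(U \right)} = - 2 \left(-1 + U \left(-5\right)\right) = - 2 \left(-1 - 5 U\right) = 2 + 10 U$)
$z{\left(-1 \right)} \left(a{\left(-3,2 \right)} + 150\right) = \left(2 + 10 \left(-1\right)\right) \left(2 + 150\right) = \left(2 - 10\right) 152 = \left(-8\right) 152 = -1216$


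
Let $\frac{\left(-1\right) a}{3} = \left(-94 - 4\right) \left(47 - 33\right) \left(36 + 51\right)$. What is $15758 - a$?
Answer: $-342334$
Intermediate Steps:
$a = 358092$ ($a = - 3 \left(-94 - 4\right) \left(47 - 33\right) \left(36 + 51\right) = - 3 \left(- 98 \cdot 14 \cdot 87\right) = - 3 \left(\left(-98\right) 1218\right) = \left(-3\right) \left(-119364\right) = 358092$)
$15758 - a = 15758 - 358092 = -342334$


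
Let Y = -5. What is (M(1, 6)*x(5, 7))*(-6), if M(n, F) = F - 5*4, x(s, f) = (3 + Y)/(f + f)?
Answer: -12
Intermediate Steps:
x(s, f) = -1/f (x(s, f) = (3 - 5)/(f + f) = -2*1/(2*f) = -1/f)
M(n, F) = -20 + F (M(n, F) = F - 20 = -20 + F)
(M(1, 6)*x(5, 7))*(-6) = ((-20 + 6)*(-1/7))*(-6) = -(-14)/7*(-6) = -14*(-1/7)*(-6) = 2*(-6) = -12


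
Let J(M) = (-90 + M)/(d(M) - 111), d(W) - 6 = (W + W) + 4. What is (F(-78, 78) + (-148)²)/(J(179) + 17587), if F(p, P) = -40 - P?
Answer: 2799501/2259974 ≈ 1.2387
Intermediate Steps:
d(W) = 10 + 2*W (d(W) = 6 + ((W + W) + 4) = 6 + (2*W + 4) = 6 + (4 + 2*W) = 10 + 2*W)
J(M) = (-90 + M)/(-101 + 2*M) (J(M) = (-90 + M)/((10 + 2*M) - 111) = (-90 + M)/(-101 + 2*M))
(F(-78, 78) + (-148)²)/(J(179) + 17587) = ((-40 - 1*78) + (-148)²)/((-90 + 179)/(-101 + 2*179) + 17587) = ((-40 - 78) + 21904)/(89/(-101 + 358) + 17587) = (-118 + 21904)/(89/257 + 17587) = 21786/((1/257)*89 + 17587) = 21786/(89/257 + 17587) = 21786/(4519948/257) = 21786*(257/4519948) = 2799501/2259974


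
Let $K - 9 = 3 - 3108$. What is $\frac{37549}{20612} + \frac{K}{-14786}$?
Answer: $\frac{309507133}{152384516} \approx 2.0311$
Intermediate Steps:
$K = -3096$ ($K = 9 + \left(3 - 3108\right) = 9 - 3105 = -3096$)
$\frac{37549}{20612} + \frac{K}{-14786} = \frac{37549}{20612} - \frac{3096}{-14786} = 37549 \cdot \frac{1}{20612} - - \frac{1548}{7393} = \frac{37549}{20612} + \frac{1548}{7393} = \frac{309507133}{152384516}$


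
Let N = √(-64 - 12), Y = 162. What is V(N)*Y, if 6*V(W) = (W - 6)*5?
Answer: -810 + 270*I*√19 ≈ -810.0 + 1176.9*I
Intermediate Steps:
N = 2*I*√19 (N = √(-76) = 2*I*√19 ≈ 8.7178*I)
V(W) = -5 + 5*W/6 (V(W) = ((W - 6)*5)/6 = ((-6 + W)*5)/6 = (-30 + 5*W)/6 = -5 + 5*W/6)
V(N)*Y = (-5 + 5*(2*I*√19)/6)*162 = (-5 + 5*I*√19/3)*162 = -810 + 270*I*√19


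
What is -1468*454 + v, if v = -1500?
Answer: -667972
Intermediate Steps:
-1468*454 + v = -1468*454 - 1500 = -666472 - 1500 = -667972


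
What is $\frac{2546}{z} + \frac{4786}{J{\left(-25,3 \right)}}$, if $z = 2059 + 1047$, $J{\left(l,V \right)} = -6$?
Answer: $- \frac{3712510}{4659} \approx -796.85$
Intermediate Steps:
$z = 3106$
$\frac{2546}{z} + \frac{4786}{J{\left(-25,3 \right)}} = \frac{2546}{3106} + \frac{4786}{-6} = 2546 \cdot \frac{1}{3106} + 4786 \left(- \frac{1}{6}\right) = \frac{1273}{1553} - \frac{2393}{3} = - \frac{3712510}{4659}$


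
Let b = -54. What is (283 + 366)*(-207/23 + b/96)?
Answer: -99297/16 ≈ -6206.1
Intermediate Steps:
(283 + 366)*(-207/23 + b/96) = (283 + 366)*(-207/23 - 54/96) = 649*(-207*1/23 - 54*1/96) = 649*(-9 - 9/16) = 649*(-153/16) = -99297/16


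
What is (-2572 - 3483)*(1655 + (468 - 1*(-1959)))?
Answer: -24716510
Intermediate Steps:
(-2572 - 3483)*(1655 + (468 - 1*(-1959))) = -6055*(1655 + (468 + 1959)) = -6055*(1655 + 2427) = -6055*4082 = -24716510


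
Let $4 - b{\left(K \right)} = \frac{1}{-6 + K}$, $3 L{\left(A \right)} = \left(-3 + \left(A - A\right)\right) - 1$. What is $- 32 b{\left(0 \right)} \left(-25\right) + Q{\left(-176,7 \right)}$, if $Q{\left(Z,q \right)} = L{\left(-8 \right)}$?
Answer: $3332$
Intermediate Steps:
$L{\left(A \right)} = - \frac{4}{3}$ ($L{\left(A \right)} = \frac{\left(-3 + \left(A - A\right)\right) - 1}{3} = \frac{\left(-3 + 0\right) - 1}{3} = \frac{-3 - 1}{3} = \frac{1}{3} \left(-4\right) = - \frac{4}{3}$)
$Q{\left(Z,q \right)} = - \frac{4}{3}$
$b{\left(K \right)} = 4 - \frac{1}{-6 + K}$
$- 32 b{\left(0 \right)} \left(-25\right) + Q{\left(-176,7 \right)} = - 32 \frac{-25 + 4 \cdot 0}{-6 + 0} \left(-25\right) - \frac{4}{3} = - 32 \frac{-25 + 0}{-6} \left(-25\right) - \frac{4}{3} = - 32 \left(\left(- \frac{1}{6}\right) \left(-25\right)\right) \left(-25\right) - \frac{4}{3} = \left(-32\right) \frac{25}{6} \left(-25\right) - \frac{4}{3} = \left(- \frac{400}{3}\right) \left(-25\right) - \frac{4}{3} = \frac{10000}{3} - \frac{4}{3} = 3332$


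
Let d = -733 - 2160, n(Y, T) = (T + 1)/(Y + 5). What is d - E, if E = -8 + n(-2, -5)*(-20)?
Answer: -8735/3 ≈ -2911.7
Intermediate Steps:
n(Y, T) = (1 + T)/(5 + Y)
E = 56/3 (E = -8 + ((1 - 5)/(5 - 2))*(-20) = -8 + (-4/3)*(-20) = -8 + ((1/3)*(-4))*(-20) = -8 - 4/3*(-20) = -8 + 80/3 = 56/3 ≈ 18.667)
d = -2893
d - E = -2893 - 1*56/3 = -2893 - 56/3 = -8735/3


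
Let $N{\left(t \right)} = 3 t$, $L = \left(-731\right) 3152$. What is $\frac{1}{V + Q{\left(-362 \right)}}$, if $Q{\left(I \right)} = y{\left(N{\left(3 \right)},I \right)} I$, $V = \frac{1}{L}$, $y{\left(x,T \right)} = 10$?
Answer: $- \frac{2304112}{8340885441} \approx -0.00027624$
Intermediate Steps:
$L = -2304112$
$V = - \frac{1}{2304112}$ ($V = \frac{1}{-2304112} = - \frac{1}{2304112} \approx -4.3401 \cdot 10^{-7}$)
$Q{\left(I \right)} = 10 I$
$\frac{1}{V + Q{\left(-362 \right)}} = \frac{1}{- \frac{1}{2304112} + 10 \left(-362\right)} = \frac{1}{- \frac{1}{2304112} - 3620} = \frac{1}{- \frac{8340885441}{2304112}} = - \frac{2304112}{8340885441}$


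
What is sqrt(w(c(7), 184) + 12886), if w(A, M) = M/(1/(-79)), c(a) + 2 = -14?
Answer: 5*I*sqrt(66) ≈ 40.62*I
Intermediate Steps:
c(a) = -16 (c(a) = -2 - 14 = -16)
w(A, M) = -79*M (w(A, M) = M/(-1/79) = M*(-79) = -79*M)
sqrt(w(c(7), 184) + 12886) = sqrt(-79*184 + 12886) = sqrt(-14536 + 12886) = sqrt(-1650) = 5*I*sqrt(66)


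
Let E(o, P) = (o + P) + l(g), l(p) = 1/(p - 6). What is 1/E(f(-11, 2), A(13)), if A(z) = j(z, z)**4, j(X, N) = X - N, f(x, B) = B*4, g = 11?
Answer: 5/41 ≈ 0.12195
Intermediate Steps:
l(p) = 1/(-6 + p)
f(x, B) = 4*B
A(z) = 0 (A(z) = (z - z)**4 = 0**4 = 0)
E(o, P) = 1/5 + P + o (E(o, P) = (o + P) + 1/(-6 + 11) = (P + o) + 1/5 = 1/5 + P + o)
1/E(f(-11, 2), A(13)) = 1/(1/5 + 0 + 4*2) = 1/(1/5 + 0 + 8) = 1/(41/5) = 5/41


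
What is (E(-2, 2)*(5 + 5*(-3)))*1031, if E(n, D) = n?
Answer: 20620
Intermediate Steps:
(E(-2, 2)*(5 + 5*(-3)))*1031 = -2*(5 + 5*(-3))*1031 = -2*(5 - 15)*1031 = -2*(-10)*1031 = 20*1031 = 20620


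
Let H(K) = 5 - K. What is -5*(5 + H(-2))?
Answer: -60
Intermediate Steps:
-5*(5 + H(-2)) = -5*(5 + (5 - 1*(-2))) = -5*(5 + (5 + 2)) = -5*(5 + 7) = -5*12 = -60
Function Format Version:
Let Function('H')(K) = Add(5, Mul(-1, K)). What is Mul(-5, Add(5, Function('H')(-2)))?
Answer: -60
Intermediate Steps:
Mul(-5, Add(5, Function('H')(-2))) = Mul(-5, Add(5, Add(5, Mul(-1, -2)))) = Mul(-5, Add(5, Add(5, 2))) = Mul(-5, Add(5, 7)) = Mul(-5, 12) = -60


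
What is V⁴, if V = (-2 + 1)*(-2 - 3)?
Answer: 625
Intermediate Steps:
V = 5 (V = -1*(-5) = 5)
V⁴ = 5⁴ = 625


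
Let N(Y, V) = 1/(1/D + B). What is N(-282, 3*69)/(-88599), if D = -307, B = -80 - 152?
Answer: 307/6310463775 ≈ 4.8649e-8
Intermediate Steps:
B = -232
N(Y, V) = -307/71225 (N(Y, V) = 1/(1/(-307) - 232) = 1/(-1/307 - 232) = 1/(-71225/307) = -307/71225)
N(-282, 3*69)/(-88599) = -307/71225/(-88599) = -307/71225*(-1/88599) = 307/6310463775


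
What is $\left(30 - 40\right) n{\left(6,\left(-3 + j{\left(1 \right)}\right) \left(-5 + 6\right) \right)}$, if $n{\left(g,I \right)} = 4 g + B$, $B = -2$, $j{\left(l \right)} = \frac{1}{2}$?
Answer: $-220$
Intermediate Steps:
$j{\left(l \right)} = \frac{1}{2}$
$n{\left(g,I \right)} = -2 + 4 g$ ($n{\left(g,I \right)} = 4 g - 2 = -2 + 4 g$)
$\left(30 - 40\right) n{\left(6,\left(-3 + j{\left(1 \right)}\right) \left(-5 + 6\right) \right)} = \left(30 - 40\right) \left(-2 + 4 \cdot 6\right) = - 10 \left(-2 + 24\right) = \left(-10\right) 22 = -220$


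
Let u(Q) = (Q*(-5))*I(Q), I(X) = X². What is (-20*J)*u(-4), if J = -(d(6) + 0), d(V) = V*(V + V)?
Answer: 460800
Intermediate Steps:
d(V) = 2*V² (d(V) = V*(2*V) = 2*V²)
u(Q) = -5*Q³ (u(Q) = (Q*(-5))*Q² = (-5*Q)*Q² = -5*Q³)
J = -72 (J = -(2*6² + 0) = -(2*36 + 0) = -(72 + 0) = -1*72 = -72)
(-20*J)*u(-4) = (-20*(-72))*(-5*(-4)³) = 1440*(-5*(-64)) = 1440*320 = 460800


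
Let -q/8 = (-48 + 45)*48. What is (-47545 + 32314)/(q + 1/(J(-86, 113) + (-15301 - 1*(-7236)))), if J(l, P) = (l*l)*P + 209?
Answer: -12609623052/953731585 ≈ -13.221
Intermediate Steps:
J(l, P) = 209 + P*l**2 (J(l, P) = l**2*P + 209 = P*l**2 + 209 = 209 + P*l**2)
q = 1152 (q = -8*(-48 + 45)*48 = -(-24)*48 = -8*(-144) = 1152)
(-47545 + 32314)/(q + 1/(J(-86, 113) + (-15301 - 1*(-7236)))) = (-47545 + 32314)/(1152 + 1/((209 + 113*(-86)**2) + (-15301 - 1*(-7236)))) = -15231/(1152 + 1/((209 + 113*7396) + (-15301 + 7236))) = -15231/(1152 + 1/((209 + 835748) - 8065)) = -15231/(1152 + 1/(835957 - 8065)) = -15231/(1152 + 1/827892) = -15231/953731585/827892 = -15231*827892/953731585 = -12609623052/953731585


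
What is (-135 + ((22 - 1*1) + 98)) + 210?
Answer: 194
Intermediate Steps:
(-135 + ((22 - 1*1) + 98)) + 210 = (-135 + ((22 - 1) + 98)) + 210 = (-135 + (21 + 98)) + 210 = (-135 + 119) + 210 = -16 + 210 = 194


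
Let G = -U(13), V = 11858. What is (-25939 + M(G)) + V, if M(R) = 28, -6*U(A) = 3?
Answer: -14053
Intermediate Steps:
U(A) = -½ (U(A) = -⅙*3 = -½)
G = ½ (G = -1*(-½) = ½ ≈ 0.50000)
(-25939 + M(G)) + V = (-25939 + 28) + 11858 = -25911 + 11858 = -14053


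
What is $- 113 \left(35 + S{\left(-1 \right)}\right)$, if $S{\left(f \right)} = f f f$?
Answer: $-3842$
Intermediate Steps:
$S{\left(f \right)} = f^{3}$ ($S{\left(f \right)} = f^{2} f = f^{3}$)
$- 113 \left(35 + S{\left(-1 \right)}\right) = - 113 \left(35 + \left(-1\right)^{3}\right) = - 113 \left(35 - 1\right) = \left(-113\right) 34 = -3842$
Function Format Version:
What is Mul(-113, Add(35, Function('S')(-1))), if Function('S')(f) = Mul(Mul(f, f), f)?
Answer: -3842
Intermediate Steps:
Function('S')(f) = Pow(f, 3) (Function('S')(f) = Mul(Pow(f, 2), f) = Pow(f, 3))
Mul(-113, Add(35, Function('S')(-1))) = Mul(-113, Add(35, Pow(-1, 3))) = Mul(-113, Add(35, -1)) = Mul(-113, 34) = -3842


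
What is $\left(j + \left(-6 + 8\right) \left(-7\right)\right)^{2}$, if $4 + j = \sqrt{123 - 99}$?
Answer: $348 - 72 \sqrt{6} \approx 171.64$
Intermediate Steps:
$j = -4 + 2 \sqrt{6}$ ($j = -4 + \sqrt{123 - 99} = -4 + \sqrt{24} = -4 + 2 \sqrt{6} \approx 0.89898$)
$\left(j + \left(-6 + 8\right) \left(-7\right)\right)^{2} = \left(\left(-4 + 2 \sqrt{6}\right) + \left(-6 + 8\right) \left(-7\right)\right)^{2} = \left(\left(-4 + 2 \sqrt{6}\right) + 2 \left(-7\right)\right)^{2} = \left(\left(-4 + 2 \sqrt{6}\right) - 14\right)^{2} = \left(-18 + 2 \sqrt{6}\right)^{2}$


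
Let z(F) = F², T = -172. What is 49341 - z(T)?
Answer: 19757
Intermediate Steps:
49341 - z(T) = 49341 - 1*(-172)² = 49341 - 1*29584 = 49341 - 29584 = 19757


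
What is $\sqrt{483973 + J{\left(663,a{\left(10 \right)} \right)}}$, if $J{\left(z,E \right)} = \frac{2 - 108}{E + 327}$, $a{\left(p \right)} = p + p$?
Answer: $\frac{5 \sqrt{2330986727}}{347} \approx 695.68$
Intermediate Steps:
$a{\left(p \right)} = 2 p$
$J{\left(z,E \right)} = - \frac{106}{327 + E}$
$\sqrt{483973 + J{\left(663,a{\left(10 \right)} \right)}} = \sqrt{483973 - \frac{106}{327 + 2 \cdot 10}} = \sqrt{483973 - \frac{106}{327 + 20}} = \sqrt{483973 - \frac{106}{347}} = \sqrt{\frac{167938525}{347}} = \frac{5 \sqrt{2330986727}}{347}$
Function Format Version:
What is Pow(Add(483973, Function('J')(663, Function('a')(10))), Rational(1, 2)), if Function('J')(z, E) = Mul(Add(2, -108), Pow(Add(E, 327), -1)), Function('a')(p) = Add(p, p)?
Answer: Mul(Rational(5, 347), Pow(2330986727, Rational(1, 2))) ≈ 695.68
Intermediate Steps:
Function('a')(p) = Mul(2, p)
Function('J')(z, E) = Mul(-106, Pow(Add(327, E), -1))
Pow(Add(483973, Function('J')(663, Function('a')(10))), Rational(1, 2)) = Pow(Add(483973, Mul(-106, Pow(Add(327, Mul(2, 10)), -1))), Rational(1, 2)) = Pow(Add(483973, Mul(-106, Pow(Add(327, 20), -1))), Rational(1, 2)) = Pow(Add(483973, Mul(-106, Pow(347, -1))), Rational(1, 2)) = Pow(Add(483973, Mul(-106, Rational(1, 347))), Rational(1, 2)) = Pow(Add(483973, Rational(-106, 347)), Rational(1, 2)) = Pow(Rational(167938525, 347), Rational(1, 2)) = Mul(Rational(5, 347), Pow(2330986727, Rational(1, 2)))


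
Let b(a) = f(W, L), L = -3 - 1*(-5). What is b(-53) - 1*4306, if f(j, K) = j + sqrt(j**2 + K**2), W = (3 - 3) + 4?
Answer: -4302 + 2*sqrt(5) ≈ -4297.5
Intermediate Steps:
L = 2 (L = -3 + 5 = 2)
W = 4 (W = 0 + 4 = 4)
f(j, K) = j + sqrt(K**2 + j**2)
b(a) = 4 + 2*sqrt(5) (b(a) = 4 + sqrt(2**2 + 4**2) = 4 + sqrt(4 + 16) = 4 + sqrt(20) = 4 + 2*sqrt(5))
b(-53) - 1*4306 = (4 + 2*sqrt(5)) - 1*4306 = (4 + 2*sqrt(5)) - 4306 = -4302 + 2*sqrt(5)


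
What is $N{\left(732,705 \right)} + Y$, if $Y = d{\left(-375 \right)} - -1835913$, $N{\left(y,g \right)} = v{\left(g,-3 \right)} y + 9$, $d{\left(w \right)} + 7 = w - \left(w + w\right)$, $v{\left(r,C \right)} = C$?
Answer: $1834094$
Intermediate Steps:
$d{\left(w \right)} = -7 - w$ ($d{\left(w \right)} = -7 + \left(w - \left(w + w\right)\right) = -7 + \left(w - 2 w\right) = -7 - w$)
$N{\left(y,g \right)} = 9 - 3 y$ ($N{\left(y,g \right)} = - 3 y + 9 = 9 - 3 y$)
$Y = 1836281$ ($Y = \left(-7 - -375\right) - -1835913 = \left(-7 + 375\right) + 1835913 = 368 + 1835913 = 1836281$)
$N{\left(732,705 \right)} + Y = \left(9 - 2196\right) + 1836281 = -2187 + 1836281 = 1834094$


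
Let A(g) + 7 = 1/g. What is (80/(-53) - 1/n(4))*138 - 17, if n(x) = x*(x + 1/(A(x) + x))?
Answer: -995507/4240 ≈ -234.79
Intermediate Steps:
A(g) = -7 + 1/g
n(x) = x*(x + 1/(-7 + x + 1/x)) (n(x) = x*(x + 1/((-7 + 1/x) + x)) = x*(x + 1/(-7 + x + 1/x)))
(80/(-53) - 1/n(4))*138 - 17 = (80/(-53) - 1/(4²*(2 + 4² - 7*4)/(1 + 4*(-7 + 4))))*138 - 17 = (80*(-1/53) - 1/(16*(2 + 16 - 28)/(1 + 4*(-3))))*138 - 17 = (-80/53 - 1/(16*(-10)/(1 - 12)))*138 - 17 = (-80/53 - 1/(16*(-10)/(-11)))*138 - 17 = (-80/53 - 1/(16*(-1/11)*(-10)))*138 - 17 = (-80/53 - 1/160/11)*138 - 17 = (-80/53 - 1*11/160)*138 - 17 = (-80/53 - 11/160)*138 - 17 = -13383/8480*138 - 17 = -923427/4240 - 17 = -995507/4240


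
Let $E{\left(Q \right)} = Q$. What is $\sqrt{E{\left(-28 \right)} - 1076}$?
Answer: $4 i \sqrt{69} \approx 33.227 i$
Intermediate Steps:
$\sqrt{E{\left(-28 \right)} - 1076} = \sqrt{-28 - 1076} = \sqrt{-1104} = 4 i \sqrt{69}$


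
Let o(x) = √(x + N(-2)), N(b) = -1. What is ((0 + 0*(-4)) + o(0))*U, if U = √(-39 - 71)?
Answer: -√110 ≈ -10.488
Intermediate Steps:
o(x) = √(-1 + x) (o(x) = √(x - 1) = √(-1 + x))
U = I*√110 (U = √(-110) = I*√110 ≈ 10.488*I)
((0 + 0*(-4)) + o(0))*U = ((0 + 0*(-4)) + √(-1 + 0))*(I*√110) = ((0 + 0) + √(-1))*(I*√110) = (0 + I)*(I*√110) = I*(I*√110) = -√110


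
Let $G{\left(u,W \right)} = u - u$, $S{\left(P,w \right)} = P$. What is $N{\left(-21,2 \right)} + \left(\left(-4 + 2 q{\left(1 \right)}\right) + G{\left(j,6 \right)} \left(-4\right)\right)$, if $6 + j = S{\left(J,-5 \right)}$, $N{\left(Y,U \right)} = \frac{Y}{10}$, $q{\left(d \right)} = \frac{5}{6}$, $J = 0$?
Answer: $- \frac{133}{30} \approx -4.4333$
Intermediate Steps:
$q{\left(d \right)} = \frac{5}{6}$ ($q{\left(d \right)} = 5 \cdot \frac{1}{6} = \frac{5}{6}$)
$N{\left(Y,U \right)} = \frac{Y}{10}$ ($N{\left(Y,U \right)} = Y \frac{1}{10} = \frac{Y}{10}$)
$j = -6$ ($j = -6 + 0 = -6$)
$G{\left(u,W \right)} = 0$
$N{\left(-21,2 \right)} + \left(\left(-4 + 2 q{\left(1 \right)}\right) + G{\left(j,6 \right)} \left(-4\right)\right) = \frac{1}{10} \left(-21\right) + \left(\left(-4 + 2 \cdot \frac{5}{6}\right) + 0 \left(-4\right)\right) = - \frac{21}{10} + \left(\left(-4 + \frac{5}{3}\right) + 0\right) = - \frac{21}{10} + \left(- \frac{7}{3} + 0\right) = - \frac{21}{10} - \frac{7}{3} = - \frac{133}{30}$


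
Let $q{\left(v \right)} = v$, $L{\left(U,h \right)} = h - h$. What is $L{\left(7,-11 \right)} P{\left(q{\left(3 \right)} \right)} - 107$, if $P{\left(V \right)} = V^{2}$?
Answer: $-107$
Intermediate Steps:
$L{\left(U,h \right)} = 0$
$L{\left(7,-11 \right)} P{\left(q{\left(3 \right)} \right)} - 107 = 0 \cdot 3^{2} - 107 = 0 \cdot 9 - 107 = 0 - 107 = -107$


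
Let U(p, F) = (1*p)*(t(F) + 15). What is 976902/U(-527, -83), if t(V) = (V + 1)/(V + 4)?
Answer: -77175258/667709 ≈ -115.58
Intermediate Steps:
t(V) = (1 + V)/(4 + V)
U(p, F) = p*(15 + (1 + F)/(4 + F)) (U(p, F) = (1*p)*((1 + F)/(4 + F) + 15) = p*(15 + (1 + F)/(4 + F)))
976902/U(-527, -83) = 976902/((-527*(61 + 16*(-83))/(4 - 83))) = 976902/((-527*(61 - 1328)/(-79))) = 976902/((-527*(-1/79)*(-1267))) = 976902/(-667709/79) = 976902*(-79/667709) = -77175258/667709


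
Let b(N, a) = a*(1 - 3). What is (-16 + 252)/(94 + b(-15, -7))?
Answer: 59/27 ≈ 2.1852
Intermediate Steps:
b(N, a) = -2*a (b(N, a) = a*(-2) = -2*a)
(-16 + 252)/(94 + b(-15, -7)) = (-16 + 252)/(94 - 2*(-7)) = 236/(94 + 14) = 236/108 = 236*(1/108) = 59/27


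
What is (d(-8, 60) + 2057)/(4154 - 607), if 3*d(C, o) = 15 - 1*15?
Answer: 2057/3547 ≈ 0.57993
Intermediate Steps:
d(C, o) = 0 (d(C, o) = (15 - 1*15)/3 = (15 - 15)/3 = (⅓)*0 = 0)
(d(-8, 60) + 2057)/(4154 - 607) = (0 + 2057)/(4154 - 607) = 2057/3547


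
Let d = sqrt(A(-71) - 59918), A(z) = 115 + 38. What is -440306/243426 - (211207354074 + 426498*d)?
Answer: -25706680686628915/121713 - 426498*I*sqrt(59765) ≈ -2.1121e+11 - 1.0427e+8*I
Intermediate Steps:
A(z) = 153
d = I*sqrt(59765) (d = sqrt(153 - 59918) = sqrt(-59765) = I*sqrt(59765) ≈ 244.47*I)
-440306/243426 - (211207354074 + 426498*d) = -440306/243426 - (211207354074 + 426498*I*sqrt(59765)) = -440306*1/243426 - (211207354074 + 426498*I*sqrt(59765)) = -220153/121713 - 426498*(495213 + I*sqrt(59765)) = -220153/121713 + (-211207354074 - 426498*I*sqrt(59765)) = -25706680686628915/121713 - 426498*I*sqrt(59765)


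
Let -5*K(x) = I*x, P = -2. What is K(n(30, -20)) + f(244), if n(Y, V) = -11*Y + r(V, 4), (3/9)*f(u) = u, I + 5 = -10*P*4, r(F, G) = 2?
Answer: 5652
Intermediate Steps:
I = 75 (I = -5 - 10*(-2)*4 = -5 + 20*4 = -5 + 80 = 75)
f(u) = 3*u
n(Y, V) = 2 - 11*Y (n(Y, V) = -11*Y + 2 = 2 - 11*Y)
K(x) = -15*x
K(n(30, -20)) + f(244) = -15*(2 - 11*30) + 3*244 = -15*(2 - 330) + 732 = -15*(-328) + 732 = 4920 + 732 = 5652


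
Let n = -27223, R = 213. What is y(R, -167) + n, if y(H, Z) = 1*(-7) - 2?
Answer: -27232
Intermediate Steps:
y(H, Z) = -9 (y(H, Z) = -7 - 2 = -9)
y(R, -167) + n = -9 - 27223 = -27232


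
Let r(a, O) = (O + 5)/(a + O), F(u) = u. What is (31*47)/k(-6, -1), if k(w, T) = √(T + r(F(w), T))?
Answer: -1457*I*√77/11 ≈ -1162.3*I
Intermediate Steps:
r(a, O) = (5 + O)/(O + a)
k(w, T) = √(T + (5 + T)/(T + w))
(31*47)/k(-6, -1) = (31*47)/(√((5 - 1 - (-1 - 6))/(-1 - 6))) = 1457/(√((5 - 1 - 1*(-7))/(-7))) = 1457/(√(-(5 - 1 + 7)/7)) = 1457/(√(-⅐*11)) = 1457/(√(-11/7)) = 1457/((I*√77/7)) = 1457*(-I*√77/11) = -1457*I*√77/11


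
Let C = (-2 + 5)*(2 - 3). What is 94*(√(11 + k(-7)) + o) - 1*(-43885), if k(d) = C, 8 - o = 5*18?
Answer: 36177 + 188*√2 ≈ 36443.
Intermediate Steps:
o = -82 (o = 8 - 5*18 = 8 - 1*90 = 8 - 90 = -82)
C = -3 (C = 3*(-1) = -3)
k(d) = -3
94*(√(11 + k(-7)) + o) - 1*(-43885) = 94*(√(11 - 3) - 82) - 1*(-43885) = 94*(√8 - 82) + 43885 = 94*(2*√2 - 82) + 43885 = 94*(-82 + 2*√2) + 43885 = (-7708 + 188*√2) + 43885 = 36177 + 188*√2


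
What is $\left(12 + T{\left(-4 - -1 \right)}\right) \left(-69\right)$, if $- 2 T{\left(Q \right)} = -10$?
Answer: $-1173$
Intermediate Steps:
$T{\left(Q \right)} = 5$ ($T{\left(Q \right)} = \left(- \frac{1}{2}\right) \left(-10\right) = 5$)
$\left(12 + T{\left(-4 - -1 \right)}\right) \left(-69\right) = \left(12 + 5\right) \left(-69\right) = 17 \left(-69\right) = -1173$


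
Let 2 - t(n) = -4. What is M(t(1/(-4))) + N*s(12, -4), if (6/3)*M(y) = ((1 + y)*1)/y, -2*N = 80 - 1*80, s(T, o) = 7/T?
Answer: 7/12 ≈ 0.58333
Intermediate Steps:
N = 0 (N = -(80 - 1*80)/2 = -(80 - 80)/2 = -1/2*0 = 0)
t(n) = 6 (t(n) = 2 - 1*(-4) = 2 + 4 = 6)
M(y) = (1 + y)/(2*y) (M(y) = (((1 + y)*1)/y)/2 = ((1 + y)/y)/2 = (1 + y)/(2*y))
M(t(1/(-4))) + N*s(12, -4) = (1/2)*(1 + 6)/6 + 0*(7/12) = (1/2)*(1/6)*7 + 0*(7*(1/12)) = 7/12 + 0*(7/12) = 7/12 + 0 = 7/12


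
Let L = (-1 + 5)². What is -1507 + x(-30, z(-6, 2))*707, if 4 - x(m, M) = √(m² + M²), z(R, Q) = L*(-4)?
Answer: 1321 - 1414*√1249 ≈ -48651.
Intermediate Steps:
L = 16 (L = 4² = 16)
z(R, Q) = -64 (z(R, Q) = 16*(-4) = -64)
x(m, M) = 4 - √(M² + m²) (x(m, M) = 4 - √(m² + M²) = 4 - √(M² + m²))
-1507 + x(-30, z(-6, 2))*707 = -1507 + (4 - √((-64)² + (-30)²))*707 = -1507 + (4 - √(4096 + 900))*707 = -1507 + (4 - √4996)*707 = -1507 + (4 - 2*√1249)*707 = -1507 + (2828 - 1414*√1249) = 1321 - 1414*√1249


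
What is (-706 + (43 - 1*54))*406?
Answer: -291102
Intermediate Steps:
(-706 + (43 - 1*54))*406 = (-706 + (43 - 54))*406 = (-706 - 11)*406 = -717*406 = -291102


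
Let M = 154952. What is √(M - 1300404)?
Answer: 2*I*√286363 ≈ 1070.3*I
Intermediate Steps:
√(M - 1300404) = √(154952 - 1300404) = √(-1145452) = 2*I*√286363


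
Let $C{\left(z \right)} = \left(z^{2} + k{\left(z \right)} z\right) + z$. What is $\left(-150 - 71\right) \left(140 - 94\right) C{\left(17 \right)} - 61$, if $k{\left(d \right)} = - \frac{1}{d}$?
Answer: $-3100691$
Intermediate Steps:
$C{\left(z \right)} = -1 + z + z^{2}$ ($C{\left(z \right)} = \left(z^{2} + - \frac{1}{z} z\right) + z = \left(z^{2} - 1\right) + z = \left(-1 + z^{2}\right) + z = -1 + z + z^{2}$)
$\left(-150 - 71\right) \left(140 - 94\right) C{\left(17 \right)} - 61 = \left(-150 - 71\right) \left(140 - 94\right) \left(-1 + 17 \left(1 + 17\right)\right) - 61 = \left(-221\right) 46 \left(-1 + 17 \cdot 18\right) - 61 = - 10166 \left(-1 + 306\right) - 61 = \left(-10166\right) 305 - 61 = -3100630 - 61 = -3100691$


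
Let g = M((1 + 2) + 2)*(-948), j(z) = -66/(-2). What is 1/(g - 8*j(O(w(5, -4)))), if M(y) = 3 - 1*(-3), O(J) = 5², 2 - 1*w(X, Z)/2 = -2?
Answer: -1/5952 ≈ -0.00016801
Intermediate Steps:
w(X, Z) = 8 (w(X, Z) = 4 - 2*(-2) = 4 + 4 = 8)
O(J) = 25
j(z) = 33 (j(z) = -66*(-½) = 33)
M(y) = 6 (M(y) = 3 + 3 = 6)
g = -5688 (g = 6*(-948) = -5688)
1/(g - 8*j(O(w(5, -4)))) = 1/(-5688 - 8*33) = 1/(-5688 - 264) = 1/(-5952) = -1/5952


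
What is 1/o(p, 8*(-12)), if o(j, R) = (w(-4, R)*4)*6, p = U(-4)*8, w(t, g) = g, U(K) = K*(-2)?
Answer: -1/2304 ≈ -0.00043403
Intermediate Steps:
U(K) = -2*K
p = 64 (p = -2*(-4)*8 = 8*8 = 64)
o(j, R) = 24*R (o(j, R) = (R*4)*6 = (4*R)*6 = 24*R)
1/o(p, 8*(-12)) = 1/(24*(8*(-12))) = 1/(24*(-96)) = 1/(-2304) = -1/2304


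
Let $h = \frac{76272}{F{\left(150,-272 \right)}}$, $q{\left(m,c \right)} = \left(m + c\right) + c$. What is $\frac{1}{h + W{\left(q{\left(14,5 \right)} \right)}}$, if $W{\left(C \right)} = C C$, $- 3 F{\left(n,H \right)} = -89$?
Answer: $\frac{89}{280080} \approx 0.00031777$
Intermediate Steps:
$F{\left(n,H \right)} = \frac{89}{3}$ ($F{\left(n,H \right)} = \left(- \frac{1}{3}\right) \left(-89\right) = \frac{89}{3}$)
$q{\left(m,c \right)} = m + 2 c$ ($q{\left(m,c \right)} = \left(c + m\right) + c = m + 2 c$)
$W{\left(C \right)} = C^{2}$
$h = \frac{228816}{89}$ ($h = \frac{76272}{\frac{89}{3}} = 76272 \cdot \frac{3}{89} = \frac{228816}{89} \approx 2571.0$)
$\frac{1}{h + W{\left(q{\left(14,5 \right)} \right)}} = \frac{1}{\frac{228816}{89} + \left(14 + 2 \cdot 5\right)^{2}} = \frac{1}{\frac{228816}{89} + \left(14 + 10\right)^{2}} = \frac{1}{\frac{228816}{89} + 24^{2}} = \frac{1}{\frac{228816}{89} + 576} = \frac{1}{\frac{280080}{89}} = \frac{89}{280080}$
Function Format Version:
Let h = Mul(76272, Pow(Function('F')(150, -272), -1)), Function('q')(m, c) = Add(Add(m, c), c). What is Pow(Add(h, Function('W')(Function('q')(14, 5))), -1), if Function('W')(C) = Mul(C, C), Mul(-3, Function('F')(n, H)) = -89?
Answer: Rational(89, 280080) ≈ 0.00031777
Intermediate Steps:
Function('F')(n, H) = Rational(89, 3) (Function('F')(n, H) = Mul(Rational(-1, 3), -89) = Rational(89, 3))
Function('q')(m, c) = Add(m, Mul(2, c)) (Function('q')(m, c) = Add(Add(c, m), c) = Add(m, Mul(2, c)))
Function('W')(C) = Pow(C, 2)
h = Rational(228816, 89) (h = Mul(76272, Pow(Rational(89, 3), -1)) = Mul(76272, Rational(3, 89)) = Rational(228816, 89) ≈ 2571.0)
Pow(Add(h, Function('W')(Function('q')(14, 5))), -1) = Pow(Add(Rational(228816, 89), Pow(Add(14, Mul(2, 5)), 2)), -1) = Pow(Add(Rational(228816, 89), Pow(Add(14, 10), 2)), -1) = Pow(Add(Rational(228816, 89), Pow(24, 2)), -1) = Pow(Add(Rational(228816, 89), 576), -1) = Pow(Rational(280080, 89), -1) = Rational(89, 280080)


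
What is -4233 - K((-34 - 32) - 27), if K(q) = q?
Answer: -4140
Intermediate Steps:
-4233 - K((-34 - 32) - 27) = -4233 - ((-34 - 32) - 27) = -4233 - (-66 - 27) = -4233 - 1*(-93) = -4233 + 93 = -4140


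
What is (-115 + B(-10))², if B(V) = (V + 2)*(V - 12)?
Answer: 3721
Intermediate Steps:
B(V) = (-12 + V)*(2 + V) (B(V) = (2 + V)*(-12 + V) = (-12 + V)*(2 + V))
(-115 + B(-10))² = (-115 + (-24 + (-10)² - 10*(-10)))² = (-115 + (-24 + 100 + 100))² = (-115 + 176)² = 61² = 3721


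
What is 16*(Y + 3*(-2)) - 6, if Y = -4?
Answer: -166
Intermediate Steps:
16*(Y + 3*(-2)) - 6 = 16*(-4 + 3*(-2)) - 6 = 16*(-4 - 6) - 6 = 16*(-10) - 6 = -160 - 6 = -166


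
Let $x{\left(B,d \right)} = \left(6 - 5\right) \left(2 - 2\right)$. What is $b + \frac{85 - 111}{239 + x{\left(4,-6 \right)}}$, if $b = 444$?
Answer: $\frac{106090}{239} \approx 443.89$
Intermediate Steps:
$x{\left(B,d \right)} = 0$ ($x{\left(B,d \right)} = 1 \cdot 0 = 0$)
$b + \frac{85 - 111}{239 + x{\left(4,-6 \right)}} = 444 + \frac{85 - 111}{239 + 0} = 444 - \frac{26}{239} = \frac{106090}{239}$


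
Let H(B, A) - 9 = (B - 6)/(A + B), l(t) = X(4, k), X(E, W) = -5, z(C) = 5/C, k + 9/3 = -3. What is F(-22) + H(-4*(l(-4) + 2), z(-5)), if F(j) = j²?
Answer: 5429/11 ≈ 493.55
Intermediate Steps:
k = -6 (k = -3 - 3 = -6)
l(t) = -5
H(B, A) = 9 + (-6 + B)/(A + B) (H(B, A) = 9 + (B - 6)/(A + B) = 9 + (-6 + B)/(A + B))
F(-22) + H(-4*(l(-4) + 2), z(-5)) = (-22)² + (-6 + 9*(5/(-5)) + 10*(-4*(-5 + 2)))/(5/(-5) - 4*(-5 + 2)) = 484 + (-6 + 9*(5*(-⅕)) + 10*(-4*(-3)))/(5*(-⅕) - 4*(-3)) = 484 + (-6 + 9*(-1) + 10*12)/(-1 + 12) = 484 + (-6 - 9 + 120)/11 = 484 + (1/11)*105 = 484 + 105/11 = 5429/11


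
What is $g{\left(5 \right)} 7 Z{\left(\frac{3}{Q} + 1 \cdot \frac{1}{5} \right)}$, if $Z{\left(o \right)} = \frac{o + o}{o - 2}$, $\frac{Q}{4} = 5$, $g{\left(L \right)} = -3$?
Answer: $\frac{98}{11} \approx 8.9091$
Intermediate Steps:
$Q = 20$ ($Q = 4 \cdot 5 = 20$)
$Z{\left(o \right)} = \frac{2 o}{-2 + o}$
$g{\left(5 \right)} 7 Z{\left(\frac{3}{Q} + 1 \cdot \frac{1}{5} \right)} = \left(-3\right) 7 \frac{2 \left(\frac{3}{20} + 1 \cdot \frac{1}{5}\right)}{-2 + \left(\frac{3}{20} + 1 \cdot \frac{1}{5}\right)} = - 21 \frac{2 \left(3 \cdot \frac{1}{20} + 1 \cdot \frac{1}{5}\right)}{-2 + \left(3 \cdot \frac{1}{20} + 1 \cdot \frac{1}{5}\right)} = - 21 \frac{2 \left(\frac{3}{20} + \frac{1}{5}\right)}{-2 + \left(\frac{3}{20} + \frac{1}{5}\right)} = - 21 \cdot 2 \cdot \frac{7}{20} \frac{1}{-2 + \frac{7}{20}} = - 21 \cdot 2 \cdot \frac{7}{20} \frac{1}{- \frac{33}{20}} = - 21 \cdot 2 \cdot \frac{7}{20} \left(- \frac{20}{33}\right) = \left(-21\right) \left(- \frac{14}{33}\right) = \frac{98}{11}$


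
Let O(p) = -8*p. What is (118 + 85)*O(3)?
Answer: -4872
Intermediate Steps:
(118 + 85)*O(3) = (118 + 85)*(-8*3) = 203*(-24) = -4872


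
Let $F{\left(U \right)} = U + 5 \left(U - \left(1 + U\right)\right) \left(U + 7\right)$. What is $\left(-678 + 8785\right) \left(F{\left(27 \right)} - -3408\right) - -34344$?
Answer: $26503699$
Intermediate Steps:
$F{\left(U \right)} = -35 - 4 U$ ($F{\left(U \right)} = U + 5 \left(- (7 + U)\right) = U + 5 \left(-7 - U\right) = U - \left(35 + 5 U\right) = -35 - 4 U$)
$\left(-678 + 8785\right) \left(F{\left(27 \right)} - -3408\right) - -34344 = \left(-678 + 8785\right) \left(\left(-35 - 108\right) - -3408\right) - -34344 = 8107 \left(\left(-35 - 108\right) + 3408\right) + 34344 = 8107 \left(-143 + 3408\right) + 34344 = 8107 \cdot 3265 + 34344 = 26469355 + 34344 = 26503699$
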